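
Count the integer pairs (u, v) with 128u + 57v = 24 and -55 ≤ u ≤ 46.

gcd(128, 57) = 1.
By Bézout, 128·(-4) + 57·(9) = 1.
Particular solution: (18, -40).
General solution: u = 18 + 57t, v = -40 - 128t for integer t.
-55 ≤ 18 + 57t ≤ 46 gives t ∈ [-1, 0], which is 2 values.

2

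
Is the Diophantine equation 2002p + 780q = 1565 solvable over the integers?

gcd(2002, 780) = 26  (2002 = 2*780 + 442, 780 = 1*442 + 338, 442 = 1*338 + 104, 338 = 3*104 + 26, 104 = 4*26).
26 does not divide 1565 (remainder 5), so no integer solutions.

no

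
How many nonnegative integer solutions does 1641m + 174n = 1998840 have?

21

gcd(1641, 174):
  1641 = 9×174 + 75
  174 = 2×75 + 24
  75 = 3×24 + 3
  24 = 8×3
so gcd(1641, 174) = 3.
Back-substitute for Bézout coefficients:
  3 = 75 - 3×24
  ... = 1641×(7) + 174×(-66)
Scale by 666280: one solution is (4663960, -43974480). Reduce m mod 58: (6, 11431).
General: m = 6 + 58t, n = 11431 - 547t.
m ≥ 0 ⇒ t ≥ 0; n ≥ 0 ⇒ t ≤ 20. So t ∈ [0, 20]: 21 solutions.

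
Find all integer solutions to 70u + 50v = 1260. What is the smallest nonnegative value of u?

gcd(70, 50) = 10.
10 divides 1260, so solutions exist.
By Bézout, 70*(-2) + 50*(3) = 10.
Scale by 1260/10 = 126: (u₀, v₀) = (-252, 378).
General solution: u = -252 + 5t, v = 378 - 7t for integer t.
u ≥ 0: smallest is -252 mod 5 = 3 (at t = 51), with v = 21.

3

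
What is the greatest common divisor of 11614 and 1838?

2

gcd(11614, 1838):
  11614 = 6*1838 + 586
  1838 = 3*586 + 80
  586 = 7*80 + 26
  80 = 3*26 + 2
  26 = 13*2
so gcd(11614, 1838) = 2.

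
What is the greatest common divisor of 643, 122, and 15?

gcd(643, 122) = 1  (643 = 5×122 + 33, 122 = 3×33 + 23, 33 = 1×23 + 10, 23 = 2×10 + 3, 10 = 3×3 + 1, 3 = 3×1).
gcd(1, 15) = 1.

1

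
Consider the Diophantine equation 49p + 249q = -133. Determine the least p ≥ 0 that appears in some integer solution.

104

gcd(249, 49) = 1  (249 = 5×49 + 4, 49 = 12×4 + 1, 4 = 4×1).
1 divides -133, so solutions exist.
Back-substituting, 49×(61) + 249×(-12) = 1.
Scale by -133/1 = -133: (p₀, q₀) = (-8113, 1596).
General solution: p = -8113 + 249t, q = 1596 - 49t for integer t.
p ≥ 0: smallest is -8113 mod 249 = 104 (at t = 33), with q = -21.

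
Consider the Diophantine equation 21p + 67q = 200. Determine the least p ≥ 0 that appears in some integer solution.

gcd(67, 21):
  67 = 3·21 + 4
  21 = 5·4 + 1
  4 = 4·1
so gcd(67, 21) = 1.
1 divides 200, so solutions exist.
Back-substitute for Bézout coefficients:
  1 = 21 - 5·4
  ... = 21·(16) + 67·(-5)
Scale by 200/1 = 200: (p₀, q₀) = (3200, -1000).
General solution: p = 3200 + 67t, q = -1000 - 21t for integer t.
p ≥ 0: smallest is 3200 mod 67 = 51 (at t = -47), with q = -13.

51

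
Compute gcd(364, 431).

gcd(431, 364) = 1  (431 = 1·364 + 67, 364 = 5·67 + 29, 67 = 2·29 + 9, 29 = 3·9 + 2, 9 = 4·2 + 1, 2 = 2·1).

1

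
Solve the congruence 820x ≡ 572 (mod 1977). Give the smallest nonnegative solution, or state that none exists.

155

gcd(1977, 820) = 1.
1 divides 572, so solutions exist.
By Bézout, 820*(-176) + 1977*(73) = 1.
So 820*(-176) ≡ 1 (mod 1977); multiply by 572: x ≡ -100672 (mod 1977).
Smallest nonnegative: x = -100672 mod 1977 = 155.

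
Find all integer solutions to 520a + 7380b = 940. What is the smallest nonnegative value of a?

16

gcd(7380, 520) = 20  (7380 = 14·520 + 100, 520 = 5·100 + 20, 100 = 5·20).
20 divides 940, so solutions exist.
Back-substituting, 520·(71) + 7380·(-5) = 20.
Scale by 940/20 = 47: (a₀, b₀) = (3337, -235).
General solution: a = 3337 + 369t, b = -235 - 26t for integer t.
a ≥ 0: smallest is 3337 mod 369 = 16 (at t = -9), with b = -1.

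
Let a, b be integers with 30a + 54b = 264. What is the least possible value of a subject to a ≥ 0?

gcd(54, 30) = 6.
6 divides 264, so solutions exist.
By Bézout, 30*(2) + 54*(-1) = 6.
Scale by 264/6 = 44: (a₀, b₀) = (88, -44).
General solution: a = 88 + 9t, b = -44 - 5t for integer t.
a ≥ 0: smallest is 88 mod 9 = 7 (at t = -9), with b = 1.

7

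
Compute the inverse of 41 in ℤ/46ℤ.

gcd(46, 41) = 1.
By Bézout, 41·(9) + 46·(-8) = 1.
So 41·9 ≡ 1 (mod 46), and 9 mod 46 = 9.

9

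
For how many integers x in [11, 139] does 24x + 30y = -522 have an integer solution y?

26

gcd(30, 24) = 6  (30 = 1·24 + 6, 24 = 4·6).
Back-substituting, 24·(-1) + 30·(1) = 6.
Scale by -87: particular solution (87, -87); reduce x mod 5: (2, -19).
General solution: x = 2 + 5t, y = -19 - 4t for integer t.
11 ≤ 2 + 5t ≤ 139 gives t ∈ [2, 27], which is 26 values.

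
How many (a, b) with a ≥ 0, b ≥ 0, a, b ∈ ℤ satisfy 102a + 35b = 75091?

21

gcd(102, 35):
  102 = 2·35 + 32
  35 = 1·32 + 3
  32 = 10·3 + 2
  3 = 1·2 + 1
  2 = 2·1
so gcd(102, 35) = 1.
Back-substitute for Bézout coefficients:
  1 = 3 - 1·2
  ... = 102·(-12) + 35·(35)
Scale by 75091: one solution is (-901092, 2628185). Reduce a mod 35: (18, 2093).
General: a = 18 + 35t, b = 2093 - 102t.
a ≥ 0 ⇒ t ≥ 0; b ≥ 0 ⇒ t ≤ 20. So t ∈ [0, 20]: 21 solutions.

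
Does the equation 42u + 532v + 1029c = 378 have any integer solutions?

gcd(532, 42) = 14  (532 = 12*42 + 28, 42 = 1*28 + 14, 28 = 2*14).
gcd(14, 1029) = 7.
7 divides 378, so integer solutions exist.

yes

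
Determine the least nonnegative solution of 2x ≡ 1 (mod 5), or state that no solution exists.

gcd(5, 2):
  5 = 2*2 + 1
  2 = 2*1
so gcd(5, 2) = 1.
1 divides 1, so solutions exist.
Back-substitute for Bézout coefficients:
  1 = 5 - 2*2
  ... = 2*(-2) + 5*(1)
So 2*(-2) ≡ 1 (mod 5); multiply by 1: x ≡ -2 (mod 5).
Smallest nonnegative: x = -2 mod 5 = 3.

3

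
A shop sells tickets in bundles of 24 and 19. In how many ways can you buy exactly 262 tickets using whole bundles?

Need nonnegative integers with 24j + 19k = 262.
gcd(24, 19) = 1, and 24·(4) + 19·(-5) = 1.
So (j₀, k₀) = (1048, -1310); general j = 1048 + 19t, k = -1310 - 24t.
j ≥ 0 ⇒ t ≥ -55; k ≥ 0 ⇒ t ≤ -55. That's 1 value of t.

1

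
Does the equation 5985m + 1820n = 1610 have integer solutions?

gcd(5985, 1820) = 35  (5985 = 3·1820 + 525, 1820 = 3·525 + 245, 525 = 2·245 + 35, 245 = 7·35).
35 divides 1610, so integer solutions exist.

yes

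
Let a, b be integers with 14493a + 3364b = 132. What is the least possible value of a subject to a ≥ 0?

gcd(14493, 3364):
  14493 = 4·3364 + 1037
  3364 = 3·1037 + 253
  1037 = 4·253 + 25
  253 = 10·25 + 3
  25 = 8·3 + 1
  3 = 3·1
so gcd(14493, 3364) = 1.
1 divides 132, so solutions exist.
Back-substitute for Bézout coefficients:
  1 = 25 - 8·3
  ... = 14493·(1077) + 3364·(-4640)
Scale by 132/1 = 132: (a₀, b₀) = (142164, -612480).
General solution: a = 142164 + 3364t, b = -612480 - 14493t for integer t.
a ≥ 0: smallest is 142164 mod 3364 = 876 (at t = -42), with b = -3774.

876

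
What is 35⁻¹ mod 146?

121

gcd(146, 35):
  146 = 4·35 + 6
  35 = 5·6 + 5
  6 = 1·5 + 1
  5 = 5·1
so gcd(146, 35) = 1.
Back-substitute for Bézout coefficients:
  1 = 6 - 1·5
  ... = 35·(-25) + 146·(6)
So 35·-25 ≡ 1 (mod 146), and -25 mod 146 = 121.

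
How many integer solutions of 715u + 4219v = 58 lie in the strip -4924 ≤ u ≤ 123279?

gcd(4219, 715):
  4219 = 5·715 + 644
  715 = 1·644 + 71
  644 = 9·71 + 5
  71 = 14·5 + 1
  5 = 5·1
so gcd(4219, 715) = 1.
Back-substitute for Bézout coefficients:
  1 = 71 - 14·5
  ... = 715·(832) + 4219·(-141)
Scale by 58: particular solution (48256, -8178); reduce u mod 4219: (1847, -313).
General solution: u = 1847 + 4219t, v = -313 - 715t for integer t.
-4924 ≤ 1847 + 4219t ≤ 123279 gives t ∈ [-1, 28], which is 30 values.

30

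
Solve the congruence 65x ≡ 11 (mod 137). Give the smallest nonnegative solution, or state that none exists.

36

gcd(137, 65) = 1.
1 divides 11, so solutions exist.
By Bézout, 65*(-59) + 137*(28) = 1.
So 65*(-59) ≡ 1 (mod 137); multiply by 11: x ≡ -649 (mod 137).
Smallest nonnegative: x = -649 mod 137 = 36.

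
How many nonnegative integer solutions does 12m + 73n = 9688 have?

11

gcd(73, 12) = 1  (73 = 6*12 + 1, 12 = 12*1).
Back-substituting, 12*(-6) + 73*(1) = 1.
Scale by 9688: one solution is (-58128, 9688). Reduce m mod 73: (53, 124).
General: m = 53 + 73t, n = 124 - 12t.
m ≥ 0 ⇒ t ≥ 0; n ≥ 0 ⇒ t ≤ 10. So t ∈ [0, 10]: 11 solutions.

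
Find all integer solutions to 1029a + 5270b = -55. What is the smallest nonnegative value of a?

3375

gcd(5270, 1029) = 1  (5270 = 5×1029 + 125, 1029 = 8×125 + 29, 125 = 4×29 + 9, 29 = 3×9 + 2, 9 = 4×2 + 1, 2 = 2×1).
1 divides -55, so solutions exist.
Back-substituting, 1029×(-2361) + 5270×(461) = 1.
Scale by -55/1 = -55: (a₀, b₀) = (129855, -25355).
General solution: a = 129855 + 5270t, b = -25355 - 1029t for integer t.
a ≥ 0: smallest is 129855 mod 5270 = 3375 (at t = -24), with b = -659.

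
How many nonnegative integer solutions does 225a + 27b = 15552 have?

24

gcd(225, 27):
  225 = 8*27 + 9
  27 = 3*9
so gcd(225, 27) = 9.
Back-substitute for Bézout coefficients:
  9 = 225 - 8*27
  ... = 225*(1) + 27*(-8)
Scale by 1728: one solution is (1728, -13824). Reduce a mod 3: (0, 576).
General: a = 0 + 3t, b = 576 - 25t.
a ≥ 0 ⇒ t ≥ 0; b ≥ 0 ⇒ t ≤ 23. So t ∈ [0, 23]: 24 solutions.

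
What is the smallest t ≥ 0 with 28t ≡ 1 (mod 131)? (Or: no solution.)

117

gcd(131, 28) = 1  (131 = 4*28 + 19, 28 = 1*19 + 9, 19 = 2*9 + 1, 9 = 9*1).
1 divides 1, so solutions exist.
Back-substituting, 28*(-14) + 131*(3) = 1.
So 28*(-14) ≡ 1 (mod 131); multiply by 1: t ≡ -14 (mod 131).
Smallest nonnegative: t = -14 mod 131 = 117.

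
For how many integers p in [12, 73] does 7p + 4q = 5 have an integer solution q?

gcd(7, 4):
  7 = 1*4 + 3
  4 = 1*3 + 1
  3 = 3*1
so gcd(7, 4) = 1.
Back-substitute for Bézout coefficients:
  1 = 4 - 1*3
  ... = 7*(-1) + 4*(2)
Scale by 5: particular solution (-5, 10); reduce p mod 4: (3, -4).
General solution: p = 3 + 4t, q = -4 - 7t for integer t.
12 ≤ 3 + 4t ≤ 73 gives t ∈ [3, 17], which is 15 values.

15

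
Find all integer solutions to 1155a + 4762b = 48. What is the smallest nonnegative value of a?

gcd(4762, 1155):
  4762 = 4×1155 + 142
  1155 = 8×142 + 19
  142 = 7×19 + 9
  19 = 2×9 + 1
  9 = 9×1
so gcd(4762, 1155) = 1.
1 divides 48, so solutions exist.
Back-substitute for Bézout coefficients:
  1 = 19 - 2×9
  ... = 1155×(503) + 4762×(-122)
Scale by 48/1 = 48: (a₀, b₀) = (24144, -5856).
General solution: a = 24144 + 4762t, b = -5856 - 1155t for integer t.
a ≥ 0: smallest is 24144 mod 4762 = 334 (at t = -5), with b = -81.

334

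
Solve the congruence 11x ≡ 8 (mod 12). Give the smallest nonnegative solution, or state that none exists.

gcd(12, 11):
  12 = 1*11 + 1
  11 = 11*1
so gcd(12, 11) = 1.
1 divides 8, so solutions exist.
Back-substitute for Bézout coefficients:
  1 = 12 - 1*11
  ... = 11*(-1) + 12*(1)
So 11*(-1) ≡ 1 (mod 12); multiply by 8: x ≡ -8 (mod 12).
Smallest nonnegative: x = -8 mod 12 = 4.

4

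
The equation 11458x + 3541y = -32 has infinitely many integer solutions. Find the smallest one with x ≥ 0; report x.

gcd(11458, 3541):
  11458 = 3·3541 + 835
  3541 = 4·835 + 201
  835 = 4·201 + 31
  201 = 6·31 + 15
  31 = 2·15 + 1
  15 = 15·1
so gcd(11458, 3541) = 1.
1 divides -32, so solutions exist.
Back-substitute for Bézout coefficients:
  1 = 31 - 2·15
  ... = 11458·(229) + 3541·(-741)
Scale by -32/1 = -32: (x₀, y₀) = (-7328, 23712).
General solution: x = -7328 + 3541t, y = 23712 - 11458t for integer t.
x ≥ 0: smallest is -7328 mod 3541 = 3295 (at t = 3), with y = -10662.

3295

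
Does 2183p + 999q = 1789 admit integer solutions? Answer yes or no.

no

gcd(2183, 999) = 37.
37 does not divide 1789 (remainder 13), so no integer solutions.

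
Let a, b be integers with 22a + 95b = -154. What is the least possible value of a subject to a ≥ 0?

88

gcd(95, 22):
  95 = 4·22 + 7
  22 = 3·7 + 1
  7 = 7·1
so gcd(95, 22) = 1.
1 divides -154, so solutions exist.
Back-substitute for Bézout coefficients:
  1 = 22 - 3·7
  ... = 22·(13) + 95·(-3)
Scale by -154/1 = -154: (a₀, b₀) = (-2002, 462).
General solution: a = -2002 + 95t, b = 462 - 22t for integer t.
a ≥ 0: smallest is -2002 mod 95 = 88 (at t = 22), with b = -22.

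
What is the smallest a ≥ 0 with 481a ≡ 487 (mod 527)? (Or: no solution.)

230

gcd(527, 481) = 1.
1 divides 487, so solutions exist.
By Bézout, 481·(126) + 527·(-115) = 1.
So 481·(126) ≡ 1 (mod 527); multiply by 487: a ≡ 61362 (mod 527).
Smallest nonnegative: a = 61362 mod 527 = 230.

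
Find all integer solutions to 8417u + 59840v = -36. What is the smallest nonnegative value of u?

31772

gcd(59840, 8417) = 1.
1 divides -36, so solutions exist.
By Bézout, 8417·(-19167) + 59840·(2696) = 1.
Scale by -36/1 = -36: (u₀, v₀) = (690012, -97056).
General solution: u = 690012 + 59840t, v = -97056 - 8417t for integer t.
u ≥ 0: smallest is 690012 mod 59840 = 31772 (at t = -11), with v = -4469.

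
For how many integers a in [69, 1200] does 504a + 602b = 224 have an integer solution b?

gcd(602, 504) = 14.
By Bézout, 504·(6) + 602·(-5) = 14.
Particular solution: (10, -8).
General solution: a = 10 + 43t, b = -8 - 36t for integer t.
69 ≤ 10 + 43t ≤ 1200 gives t ∈ [2, 27], which is 26 values.

26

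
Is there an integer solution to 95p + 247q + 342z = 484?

gcd(247, 95) = 19.
gcd(19, 342) = 19.
19 does not divide 484 (remainder 9), so no integer solutions.

no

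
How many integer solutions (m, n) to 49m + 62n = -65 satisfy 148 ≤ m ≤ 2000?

gcd(62, 49):
  62 = 1·49 + 13
  49 = 3·13 + 10
  13 = 1·10 + 3
  10 = 3·3 + 1
  3 = 3·1
so gcd(62, 49) = 1.
Back-substitute for Bézout coefficients:
  1 = 10 - 3·3
  ... = 49·(19) + 62·(-15)
Scale by -65: particular solution (-1235, 975); reduce m mod 62: (5, -5).
General solution: m = 5 + 62t, n = -5 - 49t for integer t.
148 ≤ 5 + 62t ≤ 2000 gives t ∈ [3, 32], which is 30 values.

30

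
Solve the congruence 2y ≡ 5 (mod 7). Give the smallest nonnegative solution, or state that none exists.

gcd(7, 2):
  7 = 3*2 + 1
  2 = 2*1
so gcd(7, 2) = 1.
1 divides 5, so solutions exist.
Back-substitute for Bézout coefficients:
  1 = 7 - 3*2
  ... = 2*(-3) + 7*(1)
So 2*(-3) ≡ 1 (mod 7); multiply by 5: y ≡ -15 (mod 7).
Smallest nonnegative: y = -15 mod 7 = 6.

6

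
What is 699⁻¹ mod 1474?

1377

gcd(1474, 699) = 1.
By Bézout, 699·(-97) + 1474·(46) = 1.
So 699·-97 ≡ 1 (mod 1474), and -97 mod 1474 = 1377.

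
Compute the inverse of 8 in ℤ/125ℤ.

47

gcd(125, 8):
  125 = 15×8 + 5
  8 = 1×5 + 3
  5 = 1×3 + 2
  3 = 1×2 + 1
  2 = 2×1
so gcd(125, 8) = 1.
Back-substitute for Bézout coefficients:
  1 = 3 - 1×2
  ... = 8×(47) + 125×(-3)
So 8×47 ≡ 1 (mod 125), and 47 mod 125 = 47.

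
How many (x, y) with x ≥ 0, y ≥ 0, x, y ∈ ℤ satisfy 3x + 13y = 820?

21

gcd(13, 3) = 1  (13 = 4×3 + 1, 3 = 3×1).
Back-substituting, 3×(-4) + 13×(1) = 1.
Scale by 820: one solution is (-3280, 820). Reduce x mod 13: (9, 61).
General: x = 9 + 13t, y = 61 - 3t.
x ≥ 0 ⇒ t ≥ 0; y ≥ 0 ⇒ t ≤ 20. So t ∈ [0, 20]: 21 solutions.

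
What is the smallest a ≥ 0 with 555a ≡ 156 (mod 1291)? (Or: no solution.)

91

gcd(1291, 555):
  1291 = 2·555 + 181
  555 = 3·181 + 12
  181 = 15·12 + 1
  12 = 12·1
so gcd(1291, 555) = 1.
1 divides 156, so solutions exist.
Back-substitute for Bézout coefficients:
  1 = 181 - 15·12
  ... = 555·(-107) + 1291·(46)
So 555·(-107) ≡ 1 (mod 1291); multiply by 156: a ≡ -16692 (mod 1291).
Smallest nonnegative: a = -16692 mod 1291 = 91.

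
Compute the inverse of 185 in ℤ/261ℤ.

182

gcd(261, 185):
  261 = 1*185 + 76
  185 = 2*76 + 33
  76 = 2*33 + 10
  33 = 3*10 + 3
  10 = 3*3 + 1
  3 = 3*1
so gcd(261, 185) = 1.
Back-substitute for Bézout coefficients:
  1 = 10 - 3*3
  ... = 185*(-79) + 261*(56)
So 185*-79 ≡ 1 (mod 261), and -79 mod 261 = 182.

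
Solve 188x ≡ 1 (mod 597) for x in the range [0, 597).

gcd(597, 188) = 1.
By Bézout, 188*(-181) + 597*(57) = 1.
So 188*-181 ≡ 1 (mod 597), and -181 mod 597 = 416.

416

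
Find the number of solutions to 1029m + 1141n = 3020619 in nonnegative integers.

gcd(1141, 1029) = 7.
By Bézout, 1029·(-51) + 1141·(46) = 7.
One solution: (78, 2577).
General: m = 78 + 163t, n = 2577 - 147t.
m ≥ 0 ⇒ t ≥ 0; n ≥ 0 ⇒ t ≤ 17. So t ∈ [0, 17]: 18 solutions.

18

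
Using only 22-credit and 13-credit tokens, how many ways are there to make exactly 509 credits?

Need nonnegative integers with 22j + 13k = 509.
gcd(22, 13) = 1, and 22·(3) + 13·(-5) = 1.
So (j₀, k₀) = (1527, -2545); general j = 1527 + 13t, k = -2545 - 22t.
j ≥ 0 ⇒ t ≥ -117; k ≥ 0 ⇒ t ≤ -116. That's 2 values of t.

2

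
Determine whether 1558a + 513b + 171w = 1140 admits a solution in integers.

gcd(1558, 513) = 19.
gcd(19, 171) = 19.
19 divides 1140, so integer solutions exist.

yes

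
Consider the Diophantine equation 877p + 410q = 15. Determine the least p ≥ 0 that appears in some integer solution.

65

gcd(877, 410):
  877 = 2·410 + 57
  410 = 7·57 + 11
  57 = 5·11 + 2
  11 = 5·2 + 1
  2 = 2·1
so gcd(877, 410) = 1.
1 divides 15, so solutions exist.
Back-substitute for Bézout coefficients:
  1 = 11 - 5·2
  ... = 877·(-187) + 410·(400)
Scale by 15/1 = 15: (p₀, q₀) = (-2805, 6000).
General solution: p = -2805 + 410t, q = 6000 - 877t for integer t.
p ≥ 0: smallest is -2805 mod 410 = 65 (at t = 7), with q = -139.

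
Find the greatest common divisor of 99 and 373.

1

gcd(373, 99) = 1  (373 = 3·99 + 76, 99 = 1·76 + 23, 76 = 3·23 + 7, 23 = 3·7 + 2, 7 = 3·2 + 1, 2 = 2·1).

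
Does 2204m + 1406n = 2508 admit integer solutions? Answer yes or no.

yes

gcd(2204, 1406) = 38  (2204 = 1×1406 + 798, 1406 = 1×798 + 608, 798 = 1×608 + 190, 608 = 3×190 + 38, 190 = 5×38).
38 divides 2508, so integer solutions exist.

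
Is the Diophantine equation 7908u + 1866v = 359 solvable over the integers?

gcd(7908, 1866) = 6  (7908 = 4×1866 + 444, 1866 = 4×444 + 90, 444 = 4×90 + 84, 90 = 1×84 + 6, 84 = 14×6).
6 does not divide 359 (remainder 5), so no integer solutions.

no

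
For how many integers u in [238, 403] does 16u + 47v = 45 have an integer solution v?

3

gcd(47, 16) = 1.
By Bézout, 16·(3) + 47·(-1) = 1.
Particular solution: (41, -13).
General solution: u = 41 + 47t, v = -13 - 16t for integer t.
238 ≤ 41 + 47t ≤ 403 gives t ∈ [5, 7], which is 3 values.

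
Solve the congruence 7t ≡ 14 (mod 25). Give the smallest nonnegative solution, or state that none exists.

2

gcd(25, 7):
  25 = 3×7 + 4
  7 = 1×4 + 3
  4 = 1×3 + 1
  3 = 3×1
so gcd(25, 7) = 1.
1 divides 14, so solutions exist.
Back-substitute for Bézout coefficients:
  1 = 4 - 1×3
  ... = 7×(-7) + 25×(2)
So 7×(-7) ≡ 1 (mod 25); multiply by 14: t ≡ -98 (mod 25).
Smallest nonnegative: t = -98 mod 25 = 2.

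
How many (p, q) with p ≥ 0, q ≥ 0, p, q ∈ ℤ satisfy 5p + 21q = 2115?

21

gcd(21, 5) = 1.
By Bézout, 5·(-4) + 21·(1) = 1.
One solution: (3, 100).
General: p = 3 + 21t, q = 100 - 5t.
p ≥ 0 ⇒ t ≥ 0; q ≥ 0 ⇒ t ≤ 20. So t ∈ [0, 20]: 21 solutions.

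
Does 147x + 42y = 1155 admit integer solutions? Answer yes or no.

gcd(147, 42) = 21  (147 = 3*42 + 21, 42 = 2*21).
21 divides 1155, so integer solutions exist.

yes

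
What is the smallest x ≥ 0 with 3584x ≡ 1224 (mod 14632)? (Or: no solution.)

1417

gcd(14632, 3584) = 8  (14632 = 4·3584 + 296, 3584 = 12·296 + 32, 296 = 9·32 + 8, 32 = 4·8).
8 divides 1224, so solutions exist.
Back-substituting, 3584·(-445) + 14632·(109) = 8.
So 3584·(-445) ≡ 8 (mod 14632); multiply by 153: x ≡ -68085 (mod 1829).
Smallest nonnegative: x = -68085 mod 1829 = 1417.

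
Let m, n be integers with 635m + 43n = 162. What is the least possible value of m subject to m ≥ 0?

gcd(635, 43):
  635 = 14·43 + 33
  43 = 1·33 + 10
  33 = 3·10 + 3
  10 = 3·3 + 1
  3 = 3·1
so gcd(635, 43) = 1.
1 divides 162, so solutions exist.
Back-substitute for Bézout coefficients:
  1 = 10 - 3·3
  ... = 635·(-13) + 43·(192)
Scale by 162/1 = 162: (m₀, n₀) = (-2106, 31104).
General solution: m = -2106 + 43t, n = 31104 - 635t for integer t.
m ≥ 0: smallest is -2106 mod 43 = 1 (at t = 49), with n = -11.

1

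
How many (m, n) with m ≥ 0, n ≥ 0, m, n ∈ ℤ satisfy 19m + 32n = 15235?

25

gcd(32, 19) = 1.
By Bézout, 19·(-5) + 32·(3) = 1.
One solution: (17, 466).
General: m = 17 + 32t, n = 466 - 19t.
m ≥ 0 ⇒ t ≥ 0; n ≥ 0 ⇒ t ≤ 24. So t ∈ [0, 24]: 25 solutions.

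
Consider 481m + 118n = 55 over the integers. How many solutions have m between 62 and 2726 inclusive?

23

gcd(481, 118):
  481 = 4*118 + 9
  118 = 13*9 + 1
  9 = 9*1
so gcd(481, 118) = 1.
Back-substitute for Bézout coefficients:
  1 = 118 - 13*9
  ... = 481*(-13) + 118*(53)
Scale by 55: particular solution (-715, 2915); reduce m mod 118: (111, -452).
General solution: m = 111 + 118t, n = -452 - 481t for integer t.
62 ≤ 111 + 118t ≤ 2726 gives t ∈ [0, 22], which is 23 values.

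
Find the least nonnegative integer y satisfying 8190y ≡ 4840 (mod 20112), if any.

no solution

gcd(20112, 8190) = 6  (20112 = 2·8190 + 3732, 8190 = 2·3732 + 726, 3732 = 5·726 + 102, 726 = 7·102 + 12, 102 = 8·12 + 6, 12 = 2·6).
6 does not divide 4840, so the congruence has no solution.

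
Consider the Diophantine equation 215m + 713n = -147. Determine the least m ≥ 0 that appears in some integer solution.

709

gcd(713, 215) = 1.
1 divides -147, so solutions exist.
By Bézout, 215*(325) + 713*(-98) = 1.
Scale by -147/1 = -147: (m₀, n₀) = (-47775, 14406).
General solution: m = -47775 + 713t, n = 14406 - 215t for integer t.
m ≥ 0: smallest is -47775 mod 713 = 709 (at t = 68), with n = -214.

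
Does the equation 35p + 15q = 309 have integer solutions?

gcd(35, 15) = 5  (35 = 2·15 + 5, 15 = 3·5).
5 does not divide 309 (remainder 4), so no integer solutions.

no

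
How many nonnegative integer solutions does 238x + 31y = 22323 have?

3

gcd(238, 31):
  238 = 7*31 + 21
  31 = 1*21 + 10
  21 = 2*10 + 1
  10 = 10*1
so gcd(238, 31) = 1.
Back-substitute for Bézout coefficients:
  1 = 21 - 2*10
  ... = 238*(3) + 31*(-23)
Scale by 22323: one solution is (66969, -513429). Reduce x mod 31: (9, 651).
General: x = 9 + 31t, y = 651 - 238t.
x ≥ 0 ⇒ t ≥ 0; y ≥ 0 ⇒ t ≤ 2. So t ∈ [0, 2]: 3 solutions.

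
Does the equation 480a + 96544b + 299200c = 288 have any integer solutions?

yes

gcd(96544, 480) = 32  (96544 = 201·480 + 64, 480 = 7·64 + 32, 64 = 2·32).
gcd(32, 299200) = 32.
32 divides 288, so integer solutions exist.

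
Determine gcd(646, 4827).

gcd(4827, 646) = 1  (4827 = 7×646 + 305, 646 = 2×305 + 36, 305 = 8×36 + 17, 36 = 2×17 + 2, 17 = 8×2 + 1, 2 = 2×1).

1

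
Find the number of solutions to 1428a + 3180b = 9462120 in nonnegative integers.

gcd(3180, 1428) = 12  (3180 = 2*1428 + 324, 1428 = 4*324 + 132, 324 = 2*132 + 60, 132 = 2*60 + 12, 60 = 5*12).
Back-substituting, 1428*(49) + 3180*(-22) = 12.
Scale by 788510: one solution is (38636990, -17347220). Reduce a mod 265: (255, 2861).
General: a = 255 + 265t, b = 2861 - 119t.
a ≥ 0 ⇒ t ≥ 0; b ≥ 0 ⇒ t ≤ 24. So t ∈ [0, 24]: 25 solutions.

25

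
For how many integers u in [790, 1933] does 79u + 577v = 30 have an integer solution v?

2

gcd(577, 79) = 1.
By Bézout, 79*(168) + 577*(-23) = 1.
Particular solution: (424, -58).
General solution: u = 424 + 577t, v = -58 - 79t for integer t.
790 ≤ 424 + 577t ≤ 1933 gives t ∈ [1, 2], which is 2 values.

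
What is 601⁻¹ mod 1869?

gcd(1869, 601) = 1  (1869 = 3*601 + 66, 601 = 9*66 + 7, 66 = 9*7 + 3, 7 = 2*3 + 1, 3 = 3*1).
Back-substituting, 601*(538) + 1869*(-173) = 1.
So 601*538 ≡ 1 (mod 1869), and 538 mod 1869 = 538.

538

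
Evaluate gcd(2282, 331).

1

gcd(2282, 331):
  2282 = 6·331 + 296
  331 = 1·296 + 35
  296 = 8·35 + 16
  35 = 2·16 + 3
  16 = 5·3 + 1
  3 = 3·1
so gcd(2282, 331) = 1.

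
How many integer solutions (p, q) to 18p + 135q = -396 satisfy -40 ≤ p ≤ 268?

21

gcd(135, 18) = 9.
By Bézout, 18·(-7) + 135·(1) = 9.
Particular solution: (8, -4).
General solution: p = 8 + 15t, q = -4 - 2t for integer t.
-40 ≤ 8 + 15t ≤ 268 gives t ∈ [-3, 17], which is 21 values.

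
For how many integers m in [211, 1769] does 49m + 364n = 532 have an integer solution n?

gcd(364, 49):
  364 = 7*49 + 21
  49 = 2*21 + 7
  21 = 3*7
so gcd(364, 49) = 7.
Back-substitute for Bézout coefficients:
  7 = 49 - 2*21
  ... = 49*(15) + 364*(-2)
Scale by 76: particular solution (1140, -152); reduce m mod 52: (48, -5).
General solution: m = 48 + 52t, n = -5 - 7t for integer t.
211 ≤ 48 + 52t ≤ 1769 gives t ∈ [4, 33], which is 30 values.

30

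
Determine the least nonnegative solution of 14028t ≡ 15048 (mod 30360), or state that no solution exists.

gcd(30360, 14028):
  30360 = 2×14028 + 2304
  14028 = 6×2304 + 204
  2304 = 11×204 + 60
  204 = 3×60 + 24
  60 = 2×24 + 12
  24 = 2×12
so gcd(30360, 14028) = 12.
12 divides 15048, so solutions exist.
Back-substitute for Bézout coefficients:
  12 = 60 - 2×24
  ... = 14028×(-1041) + 30360×(481)
So 14028×(-1041) ≡ 12 (mod 30360); multiply by 1254: t ≡ -1305414 (mod 2530).
Smallest nonnegative: t = -1305414 mod 2530 = 66.

66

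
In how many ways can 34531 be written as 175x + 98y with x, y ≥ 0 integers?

14

gcd(175, 98) = 7  (175 = 1·98 + 77, 98 = 1·77 + 21, 77 = 3·21 + 14, 21 = 1·14 + 7, 14 = 2·7).
Back-substituting, 175·(-5) + 98·(9) = 7.
Scale by 4933: one solution is (-24665, 44397). Reduce x mod 14: (3, 347).
General: x = 3 + 14t, y = 347 - 25t.
x ≥ 0 ⇒ t ≥ 0; y ≥ 0 ⇒ t ≤ 13. So t ∈ [0, 13]: 14 solutions.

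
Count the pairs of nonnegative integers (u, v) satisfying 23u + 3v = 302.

5

gcd(23, 3) = 1  (23 = 7*3 + 2, 3 = 1*2 + 1, 2 = 2*1).
Back-substituting, 23*(-1) + 3*(8) = 1.
Scale by 302: one solution is (-302, 2416). Reduce u mod 3: (1, 93).
General: u = 1 + 3t, v = 93 - 23t.
u ≥ 0 ⇒ t ≥ 0; v ≥ 0 ⇒ t ≤ 4. So t ∈ [0, 4]: 5 solutions.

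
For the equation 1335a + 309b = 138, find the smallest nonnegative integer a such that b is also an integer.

17

gcd(1335, 309) = 3  (1335 = 4*309 + 99, 309 = 3*99 + 12, 99 = 8*12 + 3, 12 = 4*3).
3 divides 138, so solutions exist.
Back-substituting, 1335*(25) + 309*(-108) = 3.
Scale by 138/3 = 46: (a₀, b₀) = (1150, -4968).
General solution: a = 1150 + 103t, b = -4968 - 445t for integer t.
a ≥ 0: smallest is 1150 mod 103 = 17 (at t = -11), with b = -73.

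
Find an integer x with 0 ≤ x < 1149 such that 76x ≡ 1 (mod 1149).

892

gcd(1149, 76) = 1.
By Bézout, 76*(-257) + 1149*(17) = 1.
So 76*-257 ≡ 1 (mod 1149), and -257 mod 1149 = 892.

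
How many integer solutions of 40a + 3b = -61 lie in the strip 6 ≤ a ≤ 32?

gcd(40, 3):
  40 = 13*3 + 1
  3 = 3*1
so gcd(40, 3) = 1.
Back-substitute for Bézout coefficients:
  1 = 40 - 13*3
  ... = 40*(1) + 3*(-13)
Scale by -61: particular solution (-61, 793); reduce a mod 3: (2, -47).
General solution: a = 2 + 3t, b = -47 - 40t for integer t.
6 ≤ 2 + 3t ≤ 32 gives t ∈ [2, 10], which is 9 values.

9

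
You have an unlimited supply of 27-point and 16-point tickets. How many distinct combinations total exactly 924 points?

Need nonnegative integers with 27j + 16k = 924.
gcd(27, 16) = 1, and 27·(3) + 16·(-5) = 1.
So (j₀, k₀) = (2772, -4620); general j = 2772 + 16t, k = -4620 - 27t.
j ≥ 0 ⇒ t ≥ -173; k ≥ 0 ⇒ t ≤ -172. That's 2 values of t.

2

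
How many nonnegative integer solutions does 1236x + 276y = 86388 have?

gcd(1236, 276) = 12  (1236 = 4·276 + 132, 276 = 2·132 + 12, 132 = 11·12).
Back-substituting, 1236·(-2) + 276·(9) = 12.
Scale by 7199: one solution is (-14398, 64791). Reduce x mod 23: (0, 313).
General: x = 0 + 23t, y = 313 - 103t.
x ≥ 0 ⇒ t ≥ 0; y ≥ 0 ⇒ t ≤ 3. So t ∈ [0, 3]: 4 solutions.

4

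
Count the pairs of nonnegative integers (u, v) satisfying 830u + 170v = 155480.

11

gcd(830, 170) = 10.
By Bézout, 830·(8) + 170·(-39) = 10.
One solution: (12, 856).
General: u = 12 + 17t, v = 856 - 83t.
u ≥ 0 ⇒ t ≥ 0; v ≥ 0 ⇒ t ≤ 10. So t ∈ [0, 10]: 11 solutions.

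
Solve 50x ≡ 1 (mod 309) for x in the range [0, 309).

gcd(309, 50) = 1  (309 = 6×50 + 9, 50 = 5×9 + 5, 9 = 1×5 + 4, 5 = 1×4 + 1, 4 = 4×1).
Back-substituting, 50×(68) + 309×(-11) = 1.
So 50×68 ≡ 1 (mod 309), and 68 mod 309 = 68.

68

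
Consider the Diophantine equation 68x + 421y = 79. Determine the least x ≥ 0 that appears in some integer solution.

gcd(421, 68):
  421 = 6·68 + 13
  68 = 5·13 + 3
  13 = 4·3 + 1
  3 = 3·1
so gcd(421, 68) = 1.
1 divides 79, so solutions exist.
Back-substitute for Bézout coefficients:
  1 = 13 - 4·3
  ... = 68·(-130) + 421·(21)
Scale by 79/1 = 79: (x₀, y₀) = (-10270, 1659).
General solution: x = -10270 + 421t, y = 1659 - 68t for integer t.
x ≥ 0: smallest is -10270 mod 421 = 255 (at t = 25), with y = -41.

255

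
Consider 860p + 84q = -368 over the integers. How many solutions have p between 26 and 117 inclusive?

gcd(860, 84) = 4.
By Bézout, 860·(-4) + 84·(41) = 4.
Particular solution: (11, -117).
General solution: p = 11 + 21t, q = -117 - 215t for integer t.
26 ≤ 11 + 21t ≤ 117 gives t ∈ [1, 5], which is 5 values.

5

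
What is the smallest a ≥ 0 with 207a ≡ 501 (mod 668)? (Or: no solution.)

gcd(668, 207):
  668 = 3*207 + 47
  207 = 4*47 + 19
  47 = 2*19 + 9
  19 = 2*9 + 1
  9 = 9*1
so gcd(668, 207) = 1.
1 divides 501, so solutions exist.
Back-substitute for Bézout coefficients:
  1 = 19 - 2*9
  ... = 207*(71) + 668*(-22)
So 207*(71) ≡ 1 (mod 668); multiply by 501: a ≡ 35571 (mod 668).
Smallest nonnegative: a = 35571 mod 668 = 167.

167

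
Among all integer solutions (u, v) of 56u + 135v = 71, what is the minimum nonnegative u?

76

gcd(135, 56) = 1  (135 = 2*56 + 23, 56 = 2*23 + 10, 23 = 2*10 + 3, 10 = 3*3 + 1, 3 = 3*1).
1 divides 71, so solutions exist.
Back-substituting, 56*(41) + 135*(-17) = 1.
Scale by 71/1 = 71: (u₀, v₀) = (2911, -1207).
General solution: u = 2911 + 135t, v = -1207 - 56t for integer t.
u ≥ 0: smallest is 2911 mod 135 = 76 (at t = -21), with v = -31.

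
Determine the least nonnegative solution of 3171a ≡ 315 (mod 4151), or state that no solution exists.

275

gcd(4151, 3171) = 7.
7 divides 315, so solutions exist.
By Bézout, 3171×(72) + 4151×(-55) = 7.
So 3171×(72) ≡ 7 (mod 4151); multiply by 45: a ≡ 3240 (mod 593).
Smallest nonnegative: a = 3240 mod 593 = 275.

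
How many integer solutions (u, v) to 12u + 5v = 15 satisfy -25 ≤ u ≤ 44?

gcd(12, 5):
  12 = 2*5 + 2
  5 = 2*2 + 1
  2 = 2*1
so gcd(12, 5) = 1.
Back-substitute for Bézout coefficients:
  1 = 5 - 2*2
  ... = 12*(-2) + 5*(5)
Scale by 15: particular solution (-30, 75); reduce u mod 5: (0, 3).
General solution: u = 0 + 5t, v = 3 - 12t for integer t.
-25 ≤ 0 + 5t ≤ 44 gives t ∈ [-5, 8], which is 14 values.

14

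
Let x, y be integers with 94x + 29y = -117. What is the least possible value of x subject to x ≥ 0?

gcd(94, 29):
  94 = 3*29 + 7
  29 = 4*7 + 1
  7 = 7*1
so gcd(94, 29) = 1.
1 divides -117, so solutions exist.
Back-substitute for Bézout coefficients:
  1 = 29 - 4*7
  ... = 94*(-4) + 29*(13)
Scale by -117/1 = -117: (x₀, y₀) = (468, -1521).
General solution: x = 468 + 29t, y = -1521 - 94t for integer t.
x ≥ 0: smallest is 468 mod 29 = 4 (at t = -16), with y = -17.

4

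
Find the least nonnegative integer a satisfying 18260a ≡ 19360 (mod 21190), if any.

gcd(21190, 18260):
  21190 = 1·18260 + 2930
  18260 = 6·2930 + 680
  2930 = 4·680 + 210
  680 = 3·210 + 50
  210 = 4·50 + 10
  50 = 5·10
so gcd(21190, 18260) = 10.
10 divides 19360, so solutions exist.
Back-substitute for Bézout coefficients:
  10 = 210 - 4·50
  ... = 18260·(-405) + 21190·(349)
So 18260·(-405) ≡ 10 (mod 21190); multiply by 1936: a ≡ -784080 (mod 2119).
Smallest nonnegative: a = -784080 mod 2119 = 2069.

2069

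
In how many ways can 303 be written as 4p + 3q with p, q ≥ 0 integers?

26

gcd(4, 3) = 1  (4 = 1×3 + 1, 3 = 3×1).
Back-substituting, 4×(1) + 3×(-1) = 1.
Scale by 303: one solution is (303, -303). Reduce p mod 3: (0, 101).
General: p = 0 + 3t, q = 101 - 4t.
p ≥ 0 ⇒ t ≥ 0; q ≥ 0 ⇒ t ≤ 25. So t ∈ [0, 25]: 26 solutions.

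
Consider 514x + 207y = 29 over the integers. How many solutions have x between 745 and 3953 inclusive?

gcd(514, 207):
  514 = 2*207 + 100
  207 = 2*100 + 7
  100 = 14*7 + 2
  7 = 3*2 + 1
  2 = 2*1
so gcd(514, 207) = 1.
Back-substitute for Bézout coefficients:
  1 = 7 - 3*2
  ... = 514*(-89) + 207*(221)
Scale by 29: particular solution (-2581, 6409); reduce x mod 207: (110, -273).
General solution: x = 110 + 207t, y = -273 - 514t for integer t.
745 ≤ 110 + 207t ≤ 3953 gives t ∈ [4, 18], which is 15 values.

15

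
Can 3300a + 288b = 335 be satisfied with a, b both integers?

gcd(3300, 288) = 12  (3300 = 11·288 + 132, 288 = 2·132 + 24, 132 = 5·24 + 12, 24 = 2·12).
12 does not divide 335 (remainder 11), so no integer solutions.

no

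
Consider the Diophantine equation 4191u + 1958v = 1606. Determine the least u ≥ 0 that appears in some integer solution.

134

gcd(4191, 1958):
  4191 = 2*1958 + 275
  1958 = 7*275 + 33
  275 = 8*33 + 11
  33 = 3*11
so gcd(4191, 1958) = 11.
11 divides 1606, so solutions exist.
Back-substitute for Bézout coefficients:
  11 = 275 - 8*33
  ... = 4191*(57) + 1958*(-122)
Scale by 1606/11 = 146: (u₀, v₀) = (8322, -17812).
General solution: u = 8322 + 178t, v = -17812 - 381t for integer t.
u ≥ 0: smallest is 8322 mod 178 = 134 (at t = -46), with v = -286.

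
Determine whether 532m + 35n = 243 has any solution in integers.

no

gcd(532, 35):
  532 = 15*35 + 7
  35 = 5*7
so gcd(532, 35) = 7.
7 does not divide 243 (remainder 5), so no integer solutions.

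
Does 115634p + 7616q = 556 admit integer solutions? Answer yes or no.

gcd(115634, 7616) = 34.
34 does not divide 556 (remainder 12), so no integer solutions.

no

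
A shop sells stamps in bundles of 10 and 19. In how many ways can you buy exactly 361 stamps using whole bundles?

Need nonnegative integers with 10j + 19k = 361.
gcd(10, 19) = 1, and 10·(2) + 19·(-1) = 1.
So (j₀, k₀) = (722, -361); general j = 722 + 19t, k = -361 - 10t.
j ≥ 0 ⇒ t ≥ -38; k ≥ 0 ⇒ t ≤ -37. That's 2 values of t.

2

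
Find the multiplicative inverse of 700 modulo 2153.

gcd(2153, 700) = 1  (2153 = 3×700 + 53, 700 = 13×53 + 11, 53 = 4×11 + 9, 11 = 1×9 + 2, 9 = 4×2 + 1, 2 = 2×1).
Back-substituting, 700×(-975) + 2153×(317) = 1.
So 700×-975 ≡ 1 (mod 2153), and -975 mod 2153 = 1178.

1178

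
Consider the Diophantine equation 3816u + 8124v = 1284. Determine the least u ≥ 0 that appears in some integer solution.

292

gcd(8124, 3816) = 12  (8124 = 2*3816 + 492, 3816 = 7*492 + 372, 492 = 1*372 + 120, 372 = 3*120 + 12, 120 = 10*12).
12 divides 1284, so solutions exist.
Back-substituting, 3816*(66) + 8124*(-31) = 12.
Scale by 1284/12 = 107: (u₀, v₀) = (7062, -3317).
General solution: u = 7062 + 677t, v = -3317 - 318t for integer t.
u ≥ 0: smallest is 7062 mod 677 = 292 (at t = -10), with v = -137.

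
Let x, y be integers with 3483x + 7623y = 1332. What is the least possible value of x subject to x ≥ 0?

gcd(7623, 3483) = 9.
9 divides 1332, so solutions exist.
By Bézout, 3483·(116) + 7623·(-53) = 9.
Scale by 1332/9 = 148: (x₀, y₀) = (17168, -7844).
General solution: x = 17168 + 847t, y = -7844 - 387t for integer t.
x ≥ 0: smallest is 17168 mod 847 = 228 (at t = -20), with y = -104.

228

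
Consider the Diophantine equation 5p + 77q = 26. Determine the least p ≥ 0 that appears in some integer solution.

gcd(77, 5):
  77 = 15×5 + 2
  5 = 2×2 + 1
  2 = 2×1
so gcd(77, 5) = 1.
1 divides 26, so solutions exist.
Back-substitute for Bézout coefficients:
  1 = 5 - 2×2
  ... = 5×(31) + 77×(-2)
Scale by 26/1 = 26: (p₀, q₀) = (806, -52).
General solution: p = 806 + 77t, q = -52 - 5t for integer t.
p ≥ 0: smallest is 806 mod 77 = 36 (at t = -10), with q = -2.

36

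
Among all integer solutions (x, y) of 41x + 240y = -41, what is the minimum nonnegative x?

239

gcd(240, 41):
  240 = 5·41 + 35
  41 = 1·35 + 6
  35 = 5·6 + 5
  6 = 1·5 + 1
  5 = 5·1
so gcd(240, 41) = 1.
1 divides -41, so solutions exist.
Back-substitute for Bézout coefficients:
  1 = 6 - 1·5
  ... = 41·(41) + 240·(-7)
Scale by -41/1 = -41: (x₀, y₀) = (-1681, 287).
General solution: x = -1681 + 240t, y = 287 - 41t for integer t.
x ≥ 0: smallest is -1681 mod 240 = 239 (at t = 8), with y = -41.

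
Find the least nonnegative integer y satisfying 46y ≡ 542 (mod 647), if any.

gcd(647, 46):
  647 = 14×46 + 3
  46 = 15×3 + 1
  3 = 3×1
so gcd(647, 46) = 1.
1 divides 542, so solutions exist.
Back-substitute for Bézout coefficients:
  1 = 46 - 15×3
  ... = 46×(211) + 647×(-15)
So 46×(211) ≡ 1 (mod 647); multiply by 542: y ≡ 114362 (mod 647).
Smallest nonnegative: y = 114362 mod 647 = 490.

490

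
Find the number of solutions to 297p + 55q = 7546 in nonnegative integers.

gcd(297, 55) = 11  (297 = 5·55 + 22, 55 = 2·22 + 11, 22 = 2·11).
Back-substituting, 297·(-2) + 55·(11) = 11.
Scale by 686: one solution is (-1372, 7546). Reduce p mod 5: (3, 121).
General: p = 3 + 5t, q = 121 - 27t.
p ≥ 0 ⇒ t ≥ 0; q ≥ 0 ⇒ t ≤ 4. So t ∈ [0, 4]: 5 solutions.

5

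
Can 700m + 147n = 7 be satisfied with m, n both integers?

yes

gcd(700, 147) = 7  (700 = 4×147 + 112, 147 = 1×112 + 35, 112 = 3×35 + 7, 35 = 5×7).
7 divides 7, so integer solutions exist.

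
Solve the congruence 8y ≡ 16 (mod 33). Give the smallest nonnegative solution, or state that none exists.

gcd(33, 8) = 1.
1 divides 16, so solutions exist.
By Bézout, 8×(-4) + 33×(1) = 1.
So 8×(-4) ≡ 1 (mod 33); multiply by 16: y ≡ -64 (mod 33).
Smallest nonnegative: y = -64 mod 33 = 2.

2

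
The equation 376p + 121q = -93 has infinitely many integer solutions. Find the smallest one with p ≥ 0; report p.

gcd(376, 121) = 1.
1 divides -93, so solutions exist.
By Bézout, 376·(28) + 121·(-87) = 1.
Scale by -93/1 = -93: (p₀, q₀) = (-2604, 8091).
General solution: p = -2604 + 121t, q = 8091 - 376t for integer t.
p ≥ 0: smallest is -2604 mod 121 = 58 (at t = 22), with q = -181.

58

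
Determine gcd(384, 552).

gcd(552, 384):
  552 = 1×384 + 168
  384 = 2×168 + 48
  168 = 3×48 + 24
  48 = 2×24
so gcd(552, 384) = 24.

24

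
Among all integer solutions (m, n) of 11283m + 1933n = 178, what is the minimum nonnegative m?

gcd(11283, 1933):
  11283 = 5×1933 + 1618
  1933 = 1×1618 + 315
  1618 = 5×315 + 43
  315 = 7×43 + 14
  43 = 3×14 + 1
  14 = 14×1
so gcd(11283, 1933) = 1.
1 divides 178, so solutions exist.
Back-substitute for Bézout coefficients:
  1 = 43 - 3×14
  ... = 11283×(135) + 1933×(-788)
Scale by 178/1 = 178: (m₀, n₀) = (24030, -140264).
General solution: m = 24030 + 1933t, n = -140264 - 11283t for integer t.
m ≥ 0: smallest is 24030 mod 1933 = 834 (at t = -12), with n = -4868.

834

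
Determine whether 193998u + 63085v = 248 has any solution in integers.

yes

gcd(193998, 63085) = 31.
31 divides 248, so integer solutions exist.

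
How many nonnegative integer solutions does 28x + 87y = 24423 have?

10

gcd(87, 28) = 1.
By Bézout, 28*(28) + 87*(-9) = 1.
One solution: (24, 273).
General: x = 24 + 87t, y = 273 - 28t.
x ≥ 0 ⇒ t ≥ 0; y ≥ 0 ⇒ t ≤ 9. So t ∈ [0, 9]: 10 solutions.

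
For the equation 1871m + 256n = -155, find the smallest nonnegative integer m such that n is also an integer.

11

gcd(1871, 256) = 1.
1 divides -155, so solutions exist.
By Bézout, 1871*(-81) + 256*(592) = 1.
Scale by -155/1 = -155: (m₀, n₀) = (12555, -91760).
General solution: m = 12555 + 256t, n = -91760 - 1871t for integer t.
m ≥ 0: smallest is 12555 mod 256 = 11 (at t = -49), with n = -81.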